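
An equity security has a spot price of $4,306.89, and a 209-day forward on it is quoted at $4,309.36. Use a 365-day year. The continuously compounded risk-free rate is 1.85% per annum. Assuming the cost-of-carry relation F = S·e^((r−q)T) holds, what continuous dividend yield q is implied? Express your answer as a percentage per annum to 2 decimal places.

From F = S·e^((r−q)T): (r − q) = ln(F/S)/T
ln(4309.36/4306.89) = ln(1.000573) = 0.000573
(r − q) = 0.000573 / (209/365) = 0.001001
q = r − ln(F/S)/T = 0.0185 − 0.001001 = 0.017499
q = 1.75%

1.75%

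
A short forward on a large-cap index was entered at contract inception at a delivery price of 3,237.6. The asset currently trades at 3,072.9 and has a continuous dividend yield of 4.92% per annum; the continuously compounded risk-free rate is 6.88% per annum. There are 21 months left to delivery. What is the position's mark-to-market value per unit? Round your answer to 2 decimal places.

50.95

Current fair forward for the remaining 21 months: F = S·e^((r − q)·T), (r − q) = 0.0688 − 0.0492 = 0.0196
F = 3072.9 · e^(0.0196 × 21/12) = 3072.9 × 1.03489503 = 3180.1289
Value of long forward = (F − K)·e^(−rT) = (3180.1289 − 3237.6) · e^(−0.0688·21/12)
= -57.4711 × 0.88656574 = -50.95
Short position value = −(long value) = 50.95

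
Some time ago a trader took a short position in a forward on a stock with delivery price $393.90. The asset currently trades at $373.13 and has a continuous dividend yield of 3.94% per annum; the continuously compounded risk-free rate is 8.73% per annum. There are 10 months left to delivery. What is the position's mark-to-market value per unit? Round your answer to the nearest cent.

$5.18

Current fair forward for the remaining 10 months: F = S·e^((r − q)·T), (r − q) = 0.0873 − 0.0394 = 0.0479
F = 373.13 · e^(0.0479 × 10/12) = 373.13 × 1.040724 = 388.3253
Value of long forward = (F − K)·e^(−rT) = (388.3253 − 393.90) · e^(−0.0873·10/12)
= -5.5747 × 0.929833 = -5.18
Short position value = −(long value) = $5.18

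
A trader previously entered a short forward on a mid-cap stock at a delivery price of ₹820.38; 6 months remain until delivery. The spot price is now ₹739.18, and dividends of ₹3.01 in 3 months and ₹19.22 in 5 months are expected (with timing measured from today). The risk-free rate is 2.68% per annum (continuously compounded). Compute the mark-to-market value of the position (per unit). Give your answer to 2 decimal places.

PV(remaining dividends) I = 3.01·e^(−0.0268·3/12) + 19.22·e^(−0.0268·5/12) = 21.9965
Current forward F = (S − I)·e^(rT) = (739.18 − 21.9965)·e^(0.0268·6/12) = 717.1835 × 1.013490 = 726.8583
Value (long) = (F − K)·e^(−rT) = (726.8583 − 820.38) × 0.986689 = -92.2768
Short position value = −(long value) = ₹92.28

₹92.28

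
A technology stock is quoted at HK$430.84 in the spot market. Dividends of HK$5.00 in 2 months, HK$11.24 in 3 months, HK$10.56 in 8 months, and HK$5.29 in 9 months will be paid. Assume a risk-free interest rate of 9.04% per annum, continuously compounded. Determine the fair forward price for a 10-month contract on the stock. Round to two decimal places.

HK$431.34

PV(dividends) I = 5.00·e^(−0.0904·2/12) + 11.24·e^(−0.0904·3/12) + 10.56·e^(−0.0904·8/12) + 5.29·e^(−0.0904·9/12)
I = 4.9252 + 10.9888 + 9.9424 + 4.9432 = 30.7996
F = (S − I)·e^(rT) = (430.84 − 30.7996) · e^(0.0904·10/12)
= 400.0404 · e^0.075333 = 400.0404 × 1.078243 = HK$431.34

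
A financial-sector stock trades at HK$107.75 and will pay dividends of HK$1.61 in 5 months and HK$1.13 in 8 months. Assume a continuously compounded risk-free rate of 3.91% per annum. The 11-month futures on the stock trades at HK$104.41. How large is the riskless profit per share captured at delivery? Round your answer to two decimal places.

HK$4.49 per share

PV(dividends) I = 1.61·e^(−0.0391·5/12) + 1.13·e^(−0.0391·8/12) = 2.6849
Fair futures F* = (S − I)·e^(rT) = (107.75 − 2.6849)·e^0.035842 = 105.0651 × 1.036492 = 108.8991
Market HK$104.41 < fair 108.8991: forward underpriced → reverse cash-and-carry (short the stock, invest proceeds at r, pay the dividends, go long the forward).
Profit at T = |F_mkt − F*| = |104.41 − 108.8991| = HK$4.49 per share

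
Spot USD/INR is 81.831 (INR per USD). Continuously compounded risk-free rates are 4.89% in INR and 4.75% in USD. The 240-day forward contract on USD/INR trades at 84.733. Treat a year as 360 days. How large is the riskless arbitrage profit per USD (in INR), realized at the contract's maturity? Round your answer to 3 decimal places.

2.826 per USD (in INR)

Fair forward: F* = S·e^(carry·T), with carry = (r_INR − r_USD) = 0.0489 − 0.0475 = 0.0014
F* = 81.831 · e^(0.0014 × 240/360) = 81.831 · e^0.000933 = 81.831 × 1.000933 = 81.9073
Market 84.733 > fair 81.9073: forward overpriced → cash-and-carry (buy spot, short the forward).
At maturity, profit = |F_mkt − F*| = |84.733 − 81.9073| = 2.826 per USD (in INR)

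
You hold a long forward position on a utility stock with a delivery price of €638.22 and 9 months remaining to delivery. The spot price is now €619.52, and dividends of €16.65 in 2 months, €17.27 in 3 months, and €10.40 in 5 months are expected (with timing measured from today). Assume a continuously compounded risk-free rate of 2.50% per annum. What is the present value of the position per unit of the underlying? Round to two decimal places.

-€50.88

PV(remaining dividends) I = 16.65·e^(−0.0250·2/12) + 17.27·e^(−0.0250·3/12) + 10.40·e^(−0.0250·5/12) = 44.0354
Current forward F = (S − I)·e^(rT) = (619.52 − 44.0354)·e^(0.0250·9/12) = 575.4846 × 1.018927 = 586.3768
Value (long) = (F − K)·e^(−rT) = (586.3768 − 638.22) × 0.981425 = -50.8802
Value = -€50.88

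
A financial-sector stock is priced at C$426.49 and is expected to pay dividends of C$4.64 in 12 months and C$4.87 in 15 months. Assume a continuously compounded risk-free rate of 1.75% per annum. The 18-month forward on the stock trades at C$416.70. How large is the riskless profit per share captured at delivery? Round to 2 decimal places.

PV(dividends) I = 4.64·e^(−0.0175·12/12) + 4.87·e^(−0.0175·15/12) = 9.3241
Fair forward F* = (S − I)·e^(rT) = (426.49 − 9.3241)·e^0.026250 = 417.1659 × 1.026598 = 428.2617
Market C$416.70 < fair 428.2617: forward underpriced → reverse cash-and-carry (short the stock, invest proceeds at r, pay the dividends, go long the forward).
Profit at T = |F_mkt − F*| = |416.70 − 428.2617| = C$11.56 per share

C$11.56 per share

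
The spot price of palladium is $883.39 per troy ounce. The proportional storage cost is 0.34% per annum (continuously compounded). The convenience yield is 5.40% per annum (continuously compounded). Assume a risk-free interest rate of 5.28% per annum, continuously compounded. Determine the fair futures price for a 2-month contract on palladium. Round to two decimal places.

Net carry = r + u − y = 0.0528 + 0.0034 − 0.0540 = 0.0022
F = S·e^((r+u−y)T) = 883.39 · e^(0.0022 × 2/12) = 883.39 · e^0.000367
= 883.39 × 1.000367 = $883.71 per troy ounce

$883.71 per troy ounce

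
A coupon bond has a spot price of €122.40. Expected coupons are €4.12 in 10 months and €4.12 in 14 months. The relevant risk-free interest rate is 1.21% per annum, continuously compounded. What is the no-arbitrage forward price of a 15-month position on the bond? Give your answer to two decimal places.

PV(coupons) I = 4.12·e^(−0.0121·10/12) + 4.12·e^(−0.0121·14/12)
I = 4.0787 + 4.0622 = 8.1409
F = (S − I)·e^(rT) = (122.40 − 8.1409) · e^(0.0121·15/12)
= 114.2591 · e^0.015125 = 114.2591 × 1.015240 = €116.00

€116.00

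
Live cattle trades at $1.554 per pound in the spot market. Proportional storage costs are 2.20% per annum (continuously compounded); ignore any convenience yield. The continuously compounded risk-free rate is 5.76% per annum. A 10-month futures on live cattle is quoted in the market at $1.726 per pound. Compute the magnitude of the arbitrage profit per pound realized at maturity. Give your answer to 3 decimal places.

Fair futures: F* = S·e^(carry·T), with carry = (r + u) = 0.0576 + 0.0220 = 0.0796
F* = 1.554 · e^(0.0796 × 10/12) = 1.554 · e^0.066333 = 1.554 × 1.068582 = $1.6606
Market $1.726 > fair $1.6606: forward overpriced → cash-and-carry (buy spot, short the forward).
At maturity, profit = |F_mkt − F*| = |1.726 − 1.6606| = $0.065 per pound

$0.065 per pound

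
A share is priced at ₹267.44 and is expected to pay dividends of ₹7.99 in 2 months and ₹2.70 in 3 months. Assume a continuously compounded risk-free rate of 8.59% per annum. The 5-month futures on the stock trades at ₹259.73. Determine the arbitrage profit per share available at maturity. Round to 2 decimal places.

₹6.55 per share

PV(dividends) I = 7.99·e^(−0.0859·2/12) + 2.70·e^(−0.0859·3/12) = 10.5191
Fair futures F* = (S − I)·e^(rT) = (267.44 − 10.5191)·e^0.035792 = 256.9209 × 1.036440 = 266.2831
Market ₹259.73 < fair 266.2831: forward underpriced → reverse cash-and-carry (short the stock, invest proceeds at r, pay the dividends, go long the forward).
Profit at T = |F_mkt − F*| = |259.73 − 266.2831| = ₹6.55 per share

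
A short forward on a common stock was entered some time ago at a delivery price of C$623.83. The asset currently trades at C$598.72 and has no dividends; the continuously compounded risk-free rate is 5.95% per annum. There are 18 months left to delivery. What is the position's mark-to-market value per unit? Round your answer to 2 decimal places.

-C$28.15

Current fair forward for the remaining 18 months: F = S·e^(r·T), r = 0.0595
F = 598.72 · e^(0.0595 × 18/12) = 598.72 × 1.093354 = 654.6129
Value of long forward = (F − K)·e^(−rT) = (654.6129 − 623.83) · e^(−0.0595·18/12)
= 30.7829 × 0.914617 = 28.15
Short position value = −(long value) = -C$28.15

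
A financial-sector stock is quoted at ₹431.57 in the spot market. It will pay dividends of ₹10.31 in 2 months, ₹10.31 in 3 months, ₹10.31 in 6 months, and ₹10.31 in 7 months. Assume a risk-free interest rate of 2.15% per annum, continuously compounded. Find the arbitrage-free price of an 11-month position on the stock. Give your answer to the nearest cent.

PV(dividends) I = 10.31·e^(−0.0215·2/12) + 10.31·e^(−0.0215·3/12) + 10.31·e^(−0.0215·6/12) + 10.31·e^(−0.0215·7/12)
I = 10.2731 + 10.2547 + 10.1998 + 10.1815 = 40.9091
F = (S − I)·e^(rT) = (431.57 − 40.9091) · e^(0.0215·11/12)
= 390.6609 · e^0.019708 = 390.6609 × 1.019903 = ₹398.44

₹398.44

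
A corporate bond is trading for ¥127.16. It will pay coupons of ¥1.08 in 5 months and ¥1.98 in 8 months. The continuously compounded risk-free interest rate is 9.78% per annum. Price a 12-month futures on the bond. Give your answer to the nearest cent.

¥137.04

PV(coupons) I = 1.08·e^(−0.0978·5/12) + 1.98·e^(−0.0978·8/12)
I = 1.0369 + 1.8550 = 2.8919
F = (S − I)·e^(rT) = (127.16 − 2.8919) · e^(0.0978·12/12)
= 124.2681 · e^0.097800 = 124.2681 × 1.102742 = ¥137.04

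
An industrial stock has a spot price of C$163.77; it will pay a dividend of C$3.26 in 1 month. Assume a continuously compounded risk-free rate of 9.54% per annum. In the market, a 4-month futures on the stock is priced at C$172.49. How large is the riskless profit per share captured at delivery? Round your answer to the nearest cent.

C$6.77 per share

PV(dividends) I = 3.26·e^(−0.0954·1/12) = 3.2342
Fair futures F* = (S − I)·e^(rT) = (163.77 − 3.2342)·e^0.031800 = 160.5358 × 1.032311 = 165.7229
Market C$172.49 > fair 165.7229: forward overpriced → cash-and-carry (borrow at r, buy the stock and collect the dividends, short the forward).
Profit at T = |F_mkt − F*| = |172.49 − 165.7229| = C$6.77 per share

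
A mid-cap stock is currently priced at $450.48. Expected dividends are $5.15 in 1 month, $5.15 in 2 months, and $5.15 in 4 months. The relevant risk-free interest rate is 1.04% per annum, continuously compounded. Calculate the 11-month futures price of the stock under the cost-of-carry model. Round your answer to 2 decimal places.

$439.23

PV(dividends) I = 5.15·e^(−0.0104·1/12) + 5.15·e^(−0.0104·2/12) + 5.15·e^(−0.0104·4/12)
I = 5.1455 + 5.1411 + 5.1322 = 15.4188
F = (S − I)·e^(rT) = (450.48 − 15.4188) · e^(0.0104·11/12)
= 435.0612 · e^0.009533 = 435.0612 × 1.009579 = $439.23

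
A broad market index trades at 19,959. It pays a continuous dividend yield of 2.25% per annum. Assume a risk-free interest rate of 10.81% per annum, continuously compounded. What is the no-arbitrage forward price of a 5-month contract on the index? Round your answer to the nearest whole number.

20,684

F = S·e^((r − q)T) = 19959 · e^((0.1081 − 0.0225) × 5/12)
= 19959 · e^0.035667 = 19959 × 1.036311
F = 20,684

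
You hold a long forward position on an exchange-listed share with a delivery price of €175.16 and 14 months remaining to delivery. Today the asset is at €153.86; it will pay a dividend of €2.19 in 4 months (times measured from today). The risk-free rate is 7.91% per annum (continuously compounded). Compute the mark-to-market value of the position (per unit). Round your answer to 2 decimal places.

-€7.99

PV(remaining dividends) I = 2.19·e^(−0.0791·4/12) = 2.1330
Current forward F = (S − I)·e^(rT) = (153.86 − 2.1330)·e^(0.0791·14/12) = 151.7270 × 1.096676 = 166.3954
Value (long) = (F − K)·e^(−rT) = (166.3954 − 175.16) × 0.911847 = -7.9920
Value = -€7.99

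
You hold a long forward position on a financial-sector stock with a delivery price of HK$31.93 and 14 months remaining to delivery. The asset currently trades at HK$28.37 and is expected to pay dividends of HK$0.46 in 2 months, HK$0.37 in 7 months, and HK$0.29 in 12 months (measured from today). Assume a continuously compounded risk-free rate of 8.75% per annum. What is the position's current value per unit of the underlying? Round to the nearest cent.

PV(remaining dividends) I = 0.46·e^(−0.0875·2/12) + 0.37·e^(−0.0875·7/12) + 0.29·e^(−0.0875·12/12) = 1.0706
Current forward F = (S − I)·e^(rT) = (28.37 − 1.0706)·e^(0.0875·14/12) = 27.2994 × 1.107476 = 30.2334
Value (long) = (F − K)·e^(−rT) = (30.2334 − 31.93) × 0.902954 = -1.5320
Value = -HK$1.53

-HK$1.53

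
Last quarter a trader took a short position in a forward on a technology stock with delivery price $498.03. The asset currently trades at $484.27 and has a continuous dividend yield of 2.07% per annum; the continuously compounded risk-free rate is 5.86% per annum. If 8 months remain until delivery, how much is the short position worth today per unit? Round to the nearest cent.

Current fair forward for the remaining 8 months: F = S·e^((r − q)·T), (r − q) = 0.0586 − 0.0207 = 0.0379
F = 484.27 · e^(0.0379 × 8/12) = 484.27 × 1.025589 = 496.6620
Value of long forward = (F − K)·e^(−rT) = (496.6620 − 498.03) · e^(−0.0586·8/12)
= -1.3680 × 0.961687 = -1.32
Short position value = −(long value) = $1.32

$1.32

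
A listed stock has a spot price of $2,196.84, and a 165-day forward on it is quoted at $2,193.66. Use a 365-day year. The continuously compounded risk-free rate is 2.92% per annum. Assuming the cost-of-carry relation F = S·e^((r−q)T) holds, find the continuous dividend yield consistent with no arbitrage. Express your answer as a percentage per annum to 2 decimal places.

From F = S·e^((r−q)T): (r − q) = ln(F/S)/T
ln(2193.66/2196.84) = ln(0.998552) = -0.001449
(r − q) = -0.001449 / (165/365) = -0.003205
q = r − ln(F/S)/T = 0.0292 + 0.003205 = 0.032405
q = 3.24%

3.24%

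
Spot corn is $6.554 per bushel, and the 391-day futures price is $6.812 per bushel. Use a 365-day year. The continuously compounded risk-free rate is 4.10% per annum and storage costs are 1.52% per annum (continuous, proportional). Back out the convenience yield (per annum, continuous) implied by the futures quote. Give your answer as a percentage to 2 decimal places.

F = S·e^((r+u−y)T) ⇒ (r+u−y) = ln(F/S)/T
ln(6.812/6.554) = 0.038610; /T ⇒ 0.036043
y = r + u − ln(F/S)/T = 0.0410 + 0.0152 − 0.036043 = 0.020157
y = 2.02%

2.02%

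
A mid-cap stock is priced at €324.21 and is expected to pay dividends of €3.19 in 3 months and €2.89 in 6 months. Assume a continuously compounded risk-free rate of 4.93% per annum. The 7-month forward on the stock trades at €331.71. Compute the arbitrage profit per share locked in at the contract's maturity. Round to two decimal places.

€4.19 per share

PV(dividends) I = 3.19·e^(−0.0493·3/12) + 2.89·e^(−0.0493·6/12) = 5.9706
Fair forward F* = (S − I)·e^(rT) = (324.21 − 5.9706)·e^0.028758 = 318.2394 × 1.029176 = 327.5244
Market €331.71 > fair 327.5244: forward overpriced → cash-and-carry (borrow at r, buy the stock and collect the dividends, short the forward).
Profit at T = |F_mkt − F*| = |331.71 − 327.5244| = €4.19 per share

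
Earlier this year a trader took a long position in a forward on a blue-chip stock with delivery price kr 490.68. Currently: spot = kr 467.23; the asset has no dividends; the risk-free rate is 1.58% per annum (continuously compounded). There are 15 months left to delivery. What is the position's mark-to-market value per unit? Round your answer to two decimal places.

Current fair forward for the remaining 15 months: F = S·e^(r·T), r = 0.0158
F = 467.23 · e^(0.0158 × 15/12) = 467.23 × 1.019946 = 476.5494
Value of long forward = (F − K)·e^(−rT) = (476.5494 − 490.68) · e^(−0.0158·15/12)
= -14.1306 × 0.980444 = -13.85

-kr 13.85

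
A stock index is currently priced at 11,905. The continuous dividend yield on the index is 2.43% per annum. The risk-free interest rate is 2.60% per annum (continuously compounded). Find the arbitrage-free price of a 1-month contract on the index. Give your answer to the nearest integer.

11,907

F = S·e^((r − q)T) = 11905 · e^((0.0260 − 0.0243) × 1/12)
= 11905 · e^0.000142 = 11905 × 1.000142
F = 11,907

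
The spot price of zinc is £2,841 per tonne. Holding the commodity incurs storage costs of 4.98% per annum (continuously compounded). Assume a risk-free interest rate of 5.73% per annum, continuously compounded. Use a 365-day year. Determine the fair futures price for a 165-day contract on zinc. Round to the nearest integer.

Net carry = r + u − y = 0.0573 + 0.0498 − 0.0000 = 0.1071
F = S·e^((r+u−y)T) = 2841 · e^(0.1071 × 165/365) = 2841 · e^0.048415
= 2841 × 1.049606 = £2,982 per tonne

£2,982 per tonne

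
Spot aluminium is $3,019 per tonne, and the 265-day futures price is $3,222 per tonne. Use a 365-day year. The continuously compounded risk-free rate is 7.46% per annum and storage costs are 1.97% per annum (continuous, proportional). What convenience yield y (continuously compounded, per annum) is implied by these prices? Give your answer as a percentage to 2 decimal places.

F = S·e^((r+u−y)T) ⇒ (r+u−y) = ln(F/S)/T
ln(3222/3019) = 0.065077; /T ⇒ 0.089634
y = r + u − ln(F/S)/T = 0.0746 + 0.0197 − 0.089634 = 0.004666
y = 0.47%

0.47%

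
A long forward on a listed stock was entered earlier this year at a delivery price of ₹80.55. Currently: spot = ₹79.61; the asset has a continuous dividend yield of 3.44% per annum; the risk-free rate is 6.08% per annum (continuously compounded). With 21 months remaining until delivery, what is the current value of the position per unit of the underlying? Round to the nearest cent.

Current fair forward for the remaining 21 months: F = S·e^((r − q)·T), (r − q) = 0.0608 − 0.0344 = 0.0264
F = 79.61 · e^(0.0264 × 21/12) = 79.61 × 1.047284 = 83.3743
Value of long forward = (F − K)·e^(−rT) = (83.3743 − 80.55) · e^(−0.0608·21/12)
= 2.8243 × 0.899065 = 2.54

₹2.54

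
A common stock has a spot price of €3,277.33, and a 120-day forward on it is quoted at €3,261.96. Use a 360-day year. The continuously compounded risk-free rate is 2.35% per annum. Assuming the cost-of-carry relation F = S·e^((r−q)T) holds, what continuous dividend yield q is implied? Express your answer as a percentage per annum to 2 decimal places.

3.76%

From F = S·e^((r−q)T): (r − q) = ln(F/S)/T
ln(3261.96/3277.33) = ln(0.995310) = -0.004701
(r − q) = -0.004701 / (120/360) = -0.014103
q = r − ln(F/S)/T = 0.0235 + 0.014103 = 0.037603
q = 3.76%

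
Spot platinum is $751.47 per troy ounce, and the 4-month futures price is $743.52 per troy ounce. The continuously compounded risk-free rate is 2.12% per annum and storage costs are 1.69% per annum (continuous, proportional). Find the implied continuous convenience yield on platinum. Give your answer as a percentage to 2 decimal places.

7.00%

F = S·e^((r+u−y)T) ⇒ (r+u−y) = ln(F/S)/T
ln(743.52/751.47) = -0.010636; /T ⇒ -0.031908
y = r + u − ln(F/S)/T = 0.0212 + 0.0169 + 0.031908 = 0.070008
y = 7.00%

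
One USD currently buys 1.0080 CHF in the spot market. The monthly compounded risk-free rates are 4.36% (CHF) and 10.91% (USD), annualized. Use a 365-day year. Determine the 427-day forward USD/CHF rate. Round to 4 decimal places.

By covered interest parity, F = S · (1+r_CHF/12)^(12T) / (1+r_USD/12)^(12T)
= 1.0080 × 1.052232 / 1.135480 = 1.0080 × 0.926685
F = 0.9341 CHF per USD

0.9341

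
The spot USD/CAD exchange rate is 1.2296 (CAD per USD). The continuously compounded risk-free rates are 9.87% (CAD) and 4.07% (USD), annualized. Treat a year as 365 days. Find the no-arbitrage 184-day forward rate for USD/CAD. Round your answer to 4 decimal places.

1.2661

F = S·e^((r_CAD − r_USD)T) = 1.2296 · e^((0.0987 − 0.0407) × 184/365)
= 1.2296 · e^0.029238 = 1.2296 × 1.029670
F = 1.2661 CAD per USD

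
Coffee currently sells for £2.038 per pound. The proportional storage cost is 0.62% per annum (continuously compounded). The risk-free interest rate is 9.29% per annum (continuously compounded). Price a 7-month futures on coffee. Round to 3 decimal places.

£2.159 per pound

Net carry = r + u − y = 0.0929 + 0.0062 − 0.0000 = 0.0991
F = S·e^((r+u−y)T) = 2.038 · e^(0.0991 × 7/12) = 2.038 · e^0.057808
= 2.038 × 1.059512 = £2.159 per pound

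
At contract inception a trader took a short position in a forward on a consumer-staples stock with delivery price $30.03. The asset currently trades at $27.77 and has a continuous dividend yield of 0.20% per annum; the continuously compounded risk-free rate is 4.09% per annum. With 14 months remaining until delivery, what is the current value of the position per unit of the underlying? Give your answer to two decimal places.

Current fair forward for the remaining 14 months: F = S·e^((r − q)·T), (r − q) = 0.0409 − 0.0020 = 0.0389
F = 27.77 · e^(0.0389 × 14/12) = 27.77 × 1.046429 = 29.0593
Value of long forward = (F − K)·e^(−rT) = (29.0593 − 30.03) · e^(−0.0409·14/12)
= -0.9707 × 0.953404 = -0.93
Short position value = −(long value) = $0.93

$0.93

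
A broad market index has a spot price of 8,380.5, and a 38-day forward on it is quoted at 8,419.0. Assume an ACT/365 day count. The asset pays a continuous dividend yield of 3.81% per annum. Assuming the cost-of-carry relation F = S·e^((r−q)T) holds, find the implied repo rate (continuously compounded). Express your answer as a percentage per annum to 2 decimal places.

From F = S·e^((r−q)T): (r − q) = ln(F/S)/T
ln(8419.0/8380.5) = ln(1.004594) = 0.004583
(r − q) = 0.004583 / (38/365) = 0.044021
r = ln(F/S)/T + q = 0.044021 + 0.0381 = 0.082121
r = 8.21%

8.21%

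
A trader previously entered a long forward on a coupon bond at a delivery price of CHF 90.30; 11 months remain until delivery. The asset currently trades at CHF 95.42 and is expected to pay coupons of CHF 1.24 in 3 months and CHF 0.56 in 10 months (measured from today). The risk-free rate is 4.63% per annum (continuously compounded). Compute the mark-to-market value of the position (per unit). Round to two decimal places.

CHF 7.11

PV(remaining coupons) I = 1.24·e^(−0.0463·3/12) + 0.56·e^(−0.0463·10/12) = 1.7645
Current forward F = (S − I)·e^(rT) = (95.42 − 1.7645)·e^(0.0463·11/12) = 93.6555 × 1.043355 = 97.7159
Value (long) = (F − K)·e^(−rT) = (97.7159 − 90.30) × 0.958446 = 7.1077
Value = CHF 7.11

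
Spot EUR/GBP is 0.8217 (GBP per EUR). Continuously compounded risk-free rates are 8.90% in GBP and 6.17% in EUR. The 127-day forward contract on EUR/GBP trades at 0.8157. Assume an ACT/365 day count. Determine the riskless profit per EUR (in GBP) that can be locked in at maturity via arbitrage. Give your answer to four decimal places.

0.0138 per EUR (in GBP)

Fair forward: F* = S·e^(carry·T), with carry = (r_GBP − r_EUR) = 0.0890 − 0.0617 = 0.0273
F* = 0.8217 · e^(0.0273 × 127/365) = 0.8217 · e^0.009499 = 0.8217 × 1.009544 = 0.8295
Market 0.8157 < fair 0.8295: forward underpriced → reverse cash-and-carry (short spot, go long the forward).
At maturity, profit = |F_mkt − F*| = |0.8157 − 0.8295| = 0.0138 per EUR (in GBP)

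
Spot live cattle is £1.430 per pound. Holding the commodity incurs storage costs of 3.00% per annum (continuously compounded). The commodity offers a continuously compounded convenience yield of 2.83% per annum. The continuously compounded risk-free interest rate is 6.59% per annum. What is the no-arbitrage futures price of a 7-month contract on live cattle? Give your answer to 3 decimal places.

£1.488 per pound

Net carry = r + u − y = 0.0659 + 0.0300 − 0.0283 = 0.0676
F = S·e^((r+u−y)T) = 1.430 · e^(0.0676 × 7/12) = 1.430 · e^0.039433
= 1.430 × 1.040221 = £1.488 per pound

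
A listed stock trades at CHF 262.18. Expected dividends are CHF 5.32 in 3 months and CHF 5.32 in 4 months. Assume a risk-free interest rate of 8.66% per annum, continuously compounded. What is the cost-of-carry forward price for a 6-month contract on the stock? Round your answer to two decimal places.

PV(dividends) I = 5.32·e^(−0.0866·3/12) + 5.32·e^(−0.0866·4/12)
I = 5.2061 + 5.1686 = 10.3747
F = (S − I)·e^(rT) = (262.18 − 10.3747) · e^(0.0866·6/12)
= 251.8053 · e^0.043300 = 251.8053 × 1.044251 = CHF 262.95

CHF 262.95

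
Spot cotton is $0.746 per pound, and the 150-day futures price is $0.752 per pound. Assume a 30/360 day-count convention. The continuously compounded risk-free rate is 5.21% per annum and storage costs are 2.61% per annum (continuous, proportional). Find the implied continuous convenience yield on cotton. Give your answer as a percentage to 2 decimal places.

F = S·e^((r+u−y)T) ⇒ (r+u−y) = ln(F/S)/T
ln(0.752/0.746) = 0.008011; /T ⇒ 0.019226
y = r + u − ln(F/S)/T = 0.0521 + 0.0261 − 0.019226 = 0.058974
y = 5.90%

5.90%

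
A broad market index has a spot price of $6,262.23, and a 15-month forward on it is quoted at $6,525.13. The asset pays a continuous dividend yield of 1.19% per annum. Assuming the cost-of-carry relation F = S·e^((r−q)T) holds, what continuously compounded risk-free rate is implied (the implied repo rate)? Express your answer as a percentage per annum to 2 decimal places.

4.48%

From F = S·e^((r−q)T): (r − q) = ln(F/S)/T
ln(6525.13/6262.23) = ln(1.041982) = 0.041125
(r − q) = 0.041125 / (15/12) = 0.032900
r = ln(F/S)/T + q = 0.032900 + 0.0119 = 0.044800
r = 4.48%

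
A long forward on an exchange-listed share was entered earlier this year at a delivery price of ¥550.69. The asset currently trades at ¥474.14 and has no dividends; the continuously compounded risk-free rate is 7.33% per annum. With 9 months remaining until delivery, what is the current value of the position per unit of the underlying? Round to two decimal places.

Current fair forward for the remaining 9 months: F = S·e^(r·T), r = 0.0733
F = 474.14 · e^(0.0733 × 9/12) = 474.14 × 1.056514 = 500.9355
Value of long forward = (F − K)·e^(−rT) = (500.9355 − 550.69) · e^(−0.0733·9/12)
= -49.7545 × 0.946509 = -47.09

-¥47.09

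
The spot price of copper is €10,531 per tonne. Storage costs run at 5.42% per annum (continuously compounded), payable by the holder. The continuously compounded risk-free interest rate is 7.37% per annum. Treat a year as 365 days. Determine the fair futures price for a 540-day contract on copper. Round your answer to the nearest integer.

Net carry = r + u − y = 0.0737 + 0.0542 − 0.0000 = 0.1279
F = S·e^((r+u−y)T) = 10531 · e^(0.1279 × 540/365) = 10531 · e^0.189222
= 10531 × 1.208309 = €12,725 per tonne

€12,725 per tonne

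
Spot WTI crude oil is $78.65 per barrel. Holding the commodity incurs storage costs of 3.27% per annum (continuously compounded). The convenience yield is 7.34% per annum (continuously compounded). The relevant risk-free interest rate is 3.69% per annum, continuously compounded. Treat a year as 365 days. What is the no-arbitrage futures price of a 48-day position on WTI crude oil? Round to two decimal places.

Net carry = r + u − y = 0.0369 + 0.0327 − 0.0734 = -0.0038
F = S·e^((r+u−y)T) = 78.65 · e^(-0.0038 × 48/365) = 78.65 · e^-0.000500
= 78.65 × 0.999500 = $78.61 per barrel

$78.61 per barrel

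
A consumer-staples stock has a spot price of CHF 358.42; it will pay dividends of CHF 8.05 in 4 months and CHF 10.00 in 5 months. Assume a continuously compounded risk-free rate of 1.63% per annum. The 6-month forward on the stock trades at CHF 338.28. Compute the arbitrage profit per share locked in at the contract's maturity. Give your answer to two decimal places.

PV(dividends) I = 8.05·e^(−0.0163·4/12) + 10.00·e^(−0.0163·5/12) = 17.9387
Fair forward F* = (S − I)·e^(rT) = (358.42 − 17.9387)·e^0.008150 = 340.4813 × 1.008183 = 343.2675
Market CHF 338.28 < fair 343.2675: forward underpriced → reverse cash-and-carry (short the stock, invest proceeds at r, pay the dividends, go long the forward).
Profit at T = |F_mkt − F*| = |338.28 − 343.2675| = CHF 4.99 per share

CHF 4.99 per share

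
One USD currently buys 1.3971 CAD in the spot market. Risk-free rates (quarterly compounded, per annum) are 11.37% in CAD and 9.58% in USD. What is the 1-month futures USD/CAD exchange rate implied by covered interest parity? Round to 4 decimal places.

1.3991

By covered interest parity, F = S · (1+r_CAD/4)^(4T) / (1+r_USD/4)^(4T)
= 1.3971 × 1.009387 / 1.007920 = 1.3971 × 1.001455
F = 1.3991 CAD per USD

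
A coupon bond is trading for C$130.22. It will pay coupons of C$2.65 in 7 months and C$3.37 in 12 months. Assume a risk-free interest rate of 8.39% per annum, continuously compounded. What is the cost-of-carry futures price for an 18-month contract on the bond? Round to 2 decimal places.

C$141.31

PV(coupons) I = 2.65·e^(−0.0839·7/12) + 3.37·e^(−0.0839·12/12)
I = 2.5234 + 3.0988 = 5.6222
F = (S − I)·e^(rT) = (130.22 − 5.6222) · e^(0.0839·18/12)
= 124.5978 · e^0.125850 = 124.5978 × 1.134112 = C$141.31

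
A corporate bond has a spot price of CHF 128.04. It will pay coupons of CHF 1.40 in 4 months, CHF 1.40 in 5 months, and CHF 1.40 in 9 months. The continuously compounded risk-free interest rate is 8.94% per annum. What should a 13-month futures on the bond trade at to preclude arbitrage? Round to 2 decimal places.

PV(coupons) I = 1.40·e^(−0.0894·4/12) + 1.40·e^(−0.0894·5/12) + 1.40·e^(−0.0894·9/12)
I = 1.3589 + 1.3488 + 1.3092 = 4.0169
F = (S − I)·e^(rT) = (128.04 − 4.0169) · e^(0.0894·13/12)
= 124.0231 · e^0.096850 = 124.0231 × 1.101695 = CHF 136.64

CHF 136.64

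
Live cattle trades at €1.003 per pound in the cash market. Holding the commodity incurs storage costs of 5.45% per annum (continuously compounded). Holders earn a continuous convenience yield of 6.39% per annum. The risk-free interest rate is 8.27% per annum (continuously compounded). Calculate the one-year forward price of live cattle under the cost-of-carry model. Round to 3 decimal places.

Net carry = r + u − y = 0.0827 + 0.0545 − 0.0639 = 0.0733
F = S·e^((r+u−y)T) = 1.003 · e^(0.0733 × 12/12) = 1.003 · e^0.073300
= 1.003 × 1.076053 = €1.079 per pound

€1.079 per pound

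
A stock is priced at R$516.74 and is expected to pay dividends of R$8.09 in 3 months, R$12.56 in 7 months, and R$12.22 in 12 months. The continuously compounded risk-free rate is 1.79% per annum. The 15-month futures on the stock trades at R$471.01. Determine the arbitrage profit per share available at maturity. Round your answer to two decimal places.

R$24.20 per share

PV(dividends) I = 8.09·e^(−0.0179·3/12) + 12.56·e^(−0.0179·7/12) + 12.22·e^(−0.0179·12/12) = 32.4866
Fair futures F* = (S − I)·e^(rT) = (516.74 − 32.4866)·e^0.022375 = 484.2534 × 1.022627 = 495.2106
Market R$471.01 < fair 495.2106: forward underpriced → reverse cash-and-carry (short the stock, invest proceeds at r, pay the dividends, go long the forward).
Profit at T = |F_mkt − F*| = |471.01 − 495.2106| = R$24.20 per share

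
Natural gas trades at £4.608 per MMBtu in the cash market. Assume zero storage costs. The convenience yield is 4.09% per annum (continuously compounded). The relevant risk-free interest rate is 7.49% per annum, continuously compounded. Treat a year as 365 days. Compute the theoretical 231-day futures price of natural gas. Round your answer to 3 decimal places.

Net carry = r + u − y = 0.0749 + 0.0000 − 0.0409 = 0.0340
F = S·e^((r+u−y)T) = 4.608 · e^(0.0340 × 231/365) = 4.608 · e^0.021518
= 4.608 × 1.021751 = £4.708 per MMBtu

£4.708 per MMBtu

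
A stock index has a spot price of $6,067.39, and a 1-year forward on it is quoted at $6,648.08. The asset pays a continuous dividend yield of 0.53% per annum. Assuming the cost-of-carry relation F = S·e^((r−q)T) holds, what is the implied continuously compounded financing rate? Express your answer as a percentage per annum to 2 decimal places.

9.67%

From F = S·e^((r−q)T): (r − q) = ln(F/S)/T
ln(6648.08/6067.39) = ln(1.095707) = 0.091400
(r − q) = 0.091400 / (1) = 0.091400
r = ln(F/S)/T + q = 0.091400 + 0.0053 = 0.096700
r = 9.67%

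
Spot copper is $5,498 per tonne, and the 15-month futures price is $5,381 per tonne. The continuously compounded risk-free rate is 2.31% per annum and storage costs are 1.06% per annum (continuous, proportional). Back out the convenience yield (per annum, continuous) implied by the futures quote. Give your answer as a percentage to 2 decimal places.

F = S·e^((r+u−y)T) ⇒ (r+u−y) = ln(F/S)/T
ln(5381/5498) = -0.021510; /T ⇒ -0.017208
y = r + u − ln(F/S)/T = 0.0231 + 0.0106 + 0.017208 = 0.050908
y = 5.09%

5.09%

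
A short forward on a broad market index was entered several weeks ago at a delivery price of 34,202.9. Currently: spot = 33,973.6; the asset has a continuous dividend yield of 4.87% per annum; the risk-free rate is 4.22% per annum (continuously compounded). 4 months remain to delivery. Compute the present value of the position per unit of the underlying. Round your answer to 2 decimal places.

Current fair forward for the remaining 4 months: F = S·e^((r − q)·T), (r − q) = 0.0422 − 0.0487 = -0.0065
F = 33973.6 · e^(-0.0065 × 4/12) = 33973.6 × 0.99783568 = 33900.0703
Value of long forward = (F − K)·e^(−rT) = (33900.0703 − 34202.9) · e^(−0.0422·4/12)
= -302.8297 × 0.98603181 = -298.60
Short position value = −(long value) = 298.60

298.60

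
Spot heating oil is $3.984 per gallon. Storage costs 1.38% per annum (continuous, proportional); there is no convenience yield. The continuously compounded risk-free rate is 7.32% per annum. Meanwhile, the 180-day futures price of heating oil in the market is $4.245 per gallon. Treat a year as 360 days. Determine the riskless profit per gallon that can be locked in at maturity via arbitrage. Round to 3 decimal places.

$0.084 per gallon

Fair futures: F* = S·e^(carry·T), with carry = (r + u) = 0.0732 + 0.0138 = 0.0870
F* = 3.984 · e^(0.0870 × 180/360) = 3.984 · e^0.043500 = 3.984 × 1.044460 = $4.1611
Market $4.245 > fair $4.1611: forward overpriced → cash-and-carry (buy spot, short the forward).
At maturity, profit = |F_mkt − F*| = |4.245 − 4.1611| = $0.084 per gallon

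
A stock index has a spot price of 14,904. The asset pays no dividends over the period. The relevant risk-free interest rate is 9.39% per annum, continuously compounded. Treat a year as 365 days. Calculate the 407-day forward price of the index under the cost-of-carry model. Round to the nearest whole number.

F = S·e^(rT) = 14904 · e^(0.0939 × 407/365)
= 14904 · e^0.104705 = 14904 × 1.110383
F = 16,549

16,549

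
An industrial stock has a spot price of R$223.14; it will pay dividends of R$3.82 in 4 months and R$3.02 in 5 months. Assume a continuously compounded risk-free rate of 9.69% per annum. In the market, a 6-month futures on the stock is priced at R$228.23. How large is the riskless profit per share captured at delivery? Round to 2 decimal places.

PV(dividends) I = 3.82·e^(−0.0969·4/12) + 3.02·e^(−0.0969·5/12) = 6.5991
Fair futures F* = (S − I)·e^(rT) = (223.14 − 6.5991)·e^0.048450 = 216.5409 × 1.049643 = 227.2906
Market R$228.23 > fair 227.2906: forward overpriced → cash-and-carry (borrow at r, buy the stock and collect the dividends, short the forward).
Profit at T = |F_mkt − F*| = |228.23 − 227.2906| = R$0.94 per share

R$0.94 per share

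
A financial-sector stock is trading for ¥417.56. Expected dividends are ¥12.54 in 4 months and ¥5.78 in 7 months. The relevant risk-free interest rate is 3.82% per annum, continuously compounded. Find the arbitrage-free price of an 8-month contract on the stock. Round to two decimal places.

PV(dividends) I = 12.54·e^(−0.0382·4/12) + 5.78·e^(−0.0382·7/12)
I = 12.3813 + 5.6526 = 18.0339
F = (S − I)·e^(rT) = (417.56 − 18.0339) · e^(0.0382·8/12)
= 399.5261 · e^0.025467 = 399.5261 × 1.025794 = ¥409.83

¥409.83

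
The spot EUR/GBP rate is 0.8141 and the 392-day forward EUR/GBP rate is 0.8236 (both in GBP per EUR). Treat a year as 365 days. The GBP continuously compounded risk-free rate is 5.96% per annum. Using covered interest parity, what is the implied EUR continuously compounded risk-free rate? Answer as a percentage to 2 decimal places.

4.88%

F = S·e^((r_GBP − r_EUR)T) ⇒ r_EUR = r_GBP − ln(F/S)/T
ln(0.8236/0.8141) = 0.011602; /(392/365) = 0.010803
r_EUR = 0.0596 − 0.010803 = 0.048797
r_EUR = 4.88%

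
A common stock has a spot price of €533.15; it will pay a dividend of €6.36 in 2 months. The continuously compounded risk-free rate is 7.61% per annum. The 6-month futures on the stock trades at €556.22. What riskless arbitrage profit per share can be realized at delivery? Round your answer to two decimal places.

€8.92 per share

PV(dividends) I = 6.36·e^(−0.0761·2/12) = 6.2798
Fair futures F* = (S − I)·e^(rT) = (533.15 − 6.2798)·e^0.038050 = 526.8702 × 1.038783 = 547.3038
Market €556.22 > fair 547.3038: forward overpriced → cash-and-carry (borrow at r, buy the stock and collect the dividends, short the forward).
Profit at T = |F_mkt − F*| = |556.22 − 547.3038| = €8.92 per share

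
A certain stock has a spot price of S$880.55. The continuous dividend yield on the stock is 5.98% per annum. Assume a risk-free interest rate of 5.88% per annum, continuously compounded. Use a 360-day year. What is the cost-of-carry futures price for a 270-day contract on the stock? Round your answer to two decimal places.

F = S·e^((r − q)T) = 880.55 · e^((0.0588 − 0.0598) × 270/360)
= 880.55 · e^-0.000750 = 880.55 × 0.999250
F = S$879.89

S$879.89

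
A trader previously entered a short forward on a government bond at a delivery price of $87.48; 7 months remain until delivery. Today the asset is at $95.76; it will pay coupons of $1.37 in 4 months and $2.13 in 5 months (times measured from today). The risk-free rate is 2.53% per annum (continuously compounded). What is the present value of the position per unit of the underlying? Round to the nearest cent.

PV(remaining coupons) I = 1.37·e^(−0.0253·4/12) + 2.13·e^(−0.0253·5/12) = 3.4662
Current forward F = (S − I)·e^(rT) = (95.76 − 3.4662)·e^(0.0253·7/12) = 92.2938 × 1.014868 = 93.6660
Value (long) = (F − K)·e^(−rT) = (93.6660 − 87.48) × 0.985350 = 6.0954
Short position value = −(long value) = -$6.10

-$6.10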